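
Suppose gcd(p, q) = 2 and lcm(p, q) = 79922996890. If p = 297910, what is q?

536558

Using pq = gcd(p,q)·lcm(p,q) = 2·79922996890 = 159845993780, we get q = 159845993780/297910 = 536558.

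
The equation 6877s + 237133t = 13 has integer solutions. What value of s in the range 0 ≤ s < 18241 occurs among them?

gcd(6877, 237133) = 13 (Euclid: 237133 = 34·6877 + 3315; 6877 = 2·3315 + 247; 3315 = 13·247 + 104; 247 = 2·104 + 39; 104 = 2·39 + 26; 39 = 1·26 + 13; 26 = 2·13 + 0), and 13 | 13.
Extended Euclid: 6877·(6724) + 237133·(-195) = 13. Scale by 1: s₀ = 6724.
General solution s = s₀ + 18241k; reducing mod 18241 gives s = 6724 (and t = -195).

6724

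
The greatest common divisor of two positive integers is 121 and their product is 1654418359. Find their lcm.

13672879

Since gcd(a,b)·lcm(a,b) = ab, lcm = 1654418359/121 = 13672879.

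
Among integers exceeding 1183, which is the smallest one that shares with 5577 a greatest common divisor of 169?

5577 = 169·33. Any x with gcd(x, 5577) = 169 is a multiple of 169, say 169s, with s coprime to 33.
Need s > 1183/169, so s ≥ 8. First s ≥ 8 with gcd(s, 33) = 1 is s = 8. Thus x = 169·8 = 1352.

1352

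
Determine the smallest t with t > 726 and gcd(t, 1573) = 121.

847

Multiples of 121 above 726: 121·7, 121·8, … . Need the cofactor coprime to 1573/121 = 13.
Checking s = 7, 8, … the first with gcd(s, 13) = 1 is s = 7, giving 847.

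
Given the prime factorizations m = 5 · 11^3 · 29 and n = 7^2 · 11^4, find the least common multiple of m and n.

max exponent per prime: 5 · 7^2 · 11^4 · 29 = 104024305

104024305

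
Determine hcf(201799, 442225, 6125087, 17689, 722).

gcd(201799, 442225): 442225 = 2·201799 + 38627; 201799 = 5·38627 + 8664; 38627 = 4·8664 + 3971; 8664 = 2·3971 + 722; 3971 = 5·722 + 361; 722 = 2·361 + 0 → 361
gcd(361, 6125087): 6125087 = 16967·361 + 0 → 361
gcd(361, 17689): 17689 = 49·361 + 0 → 361
gcd(361, 722): 722 = 2·361 + 0 → 361

361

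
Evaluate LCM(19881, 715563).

1580678667

gcd first: 715563 = 35·19881 + 19728; 19881 = 1·19728 + 153; 19728 = 128·153 + 144; 153 = 1·144 + 9; 144 = 16·9 + 0 → gcd = 9
lcm = 19881·715563/gcd = 14226108003/9 = 1580678667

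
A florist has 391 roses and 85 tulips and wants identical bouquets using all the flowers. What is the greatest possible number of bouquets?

Euclid: 391 = 4·85 + 51; 85 = 1·51 + 34; 51 = 1·34 + 17; 34 = 2·17 + 0. Last nonzero remainder: 17.

17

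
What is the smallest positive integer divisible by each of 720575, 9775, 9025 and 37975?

720575 = 5² · 19 · 37 · 41; 9775 = 5² · 17 · 23; 9025 = 5² · 19²; 37975 = 5² · 7² · 31
lcm takes max exponent of each prime: 5² · 7² · 17 · 19² · 23 · 31 · 37 · 41 = 8131437394325

8131437394325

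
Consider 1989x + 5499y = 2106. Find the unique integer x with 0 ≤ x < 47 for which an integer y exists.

37

Reduce mod 5499: 1989x ≡ 2106 (mod 5499). With g = gcd(1989, 5499) = 117 dividing 2106, divide through: 17x ≡ 18 (mod 47).
Since gcd(17, 47) = 1, x ≡ 18·(17)⁻¹ ≡ 37 (mod 47). Smallest non-negative: 37.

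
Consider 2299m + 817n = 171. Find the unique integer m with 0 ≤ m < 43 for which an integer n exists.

15

Reduce mod 817: 2299m ≡ 171 (mod 817). With g = gcd(2299, 817) = 19 dividing 171, divide through: 121m ≡ 9 (mod 43).
Since gcd(121, 43) = 1, m ≡ 9·(121)⁻¹ ≡ 15 (mod 43). Smallest non-negative: 15.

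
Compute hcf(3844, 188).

4

Euclid: 3844 = 20·188 + 84; 188 = 2·84 + 20; 84 = 4·20 + 4; 20 = 5·4 + 0. Last nonzero remainder: 4.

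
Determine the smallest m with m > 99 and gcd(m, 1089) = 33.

132

gcd(m, 1089) = 33 forces 33 | m; write m = 33s. Then gcd(33s, 33·33) = 33·gcd(s, 33), so need gcd(s, 33) = 1.
33s > 99 gives s ≥ 4. The least s ≥ 4 coprime to 33 is 4, so m = 33·4 = 132.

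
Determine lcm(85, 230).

85 = 5 · 17; 230 = 2 · 5 · 23
max exponents: 2 · 5 · 17 · 23 = 3910

3910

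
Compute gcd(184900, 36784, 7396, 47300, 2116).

4

gcd(184900, 36784): 184900 = 5·36784 + 980; 36784 = 37·980 + 524; 980 = 1·524 + 456; 524 = 1·456 + 68; 456 = 6·68 + 48; 68 = 1·48 + 20; 48 = 2·20 + 8; 20 = 2·8 + 4; 8 = 2·4 + 0 → 4
gcd(4, 7396): 7396 = 1849·4 + 0 → 4
gcd(4, 47300): 47300 = 11825·4 + 0 → 4
gcd(4, 2116): 2116 = 529·4 + 0 → 4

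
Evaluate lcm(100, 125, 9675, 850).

3289500

lcm(100, 125) = 100·125/gcd = 12500/25 = 500
lcm(500, 9675) = 500·9675/gcd = 4837500/25 = 193500
lcm(193500, 850) = 193500·850/gcd = 164475000/50 = 3289500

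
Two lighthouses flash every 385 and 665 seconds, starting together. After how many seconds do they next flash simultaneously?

7315

385 = 5 · 7 · 11; 665 = 5 · 7 · 19
max exponents: 5 · 7 · 11 · 19 = 7315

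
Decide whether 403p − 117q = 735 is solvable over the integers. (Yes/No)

No

gcd(403, 117): 403 = 3·117 + 52; 117 = 2·52 + 13; 52 = 4·13 + 0 → 13
13 does not divide 735, so a solution does not exist.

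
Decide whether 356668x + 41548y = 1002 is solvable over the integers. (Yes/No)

By Bézout, 356668x + 41548y = 1002 has integer solutions iff gcd(356668, 41548) | 1002.
Euclid: 356668 = 8·41548 + 24284; 41548 = 1·24284 + 17264; 24284 = 1·17264 + 7020; 17264 = 2·7020 + 3224; 7020 = 2·3224 + 572; 3224 = 5·572 + 364; 572 = 1·364 + 208; 364 = 1·208 + 156; 208 = 1·156 + 52; 156 = 3·52 + 0. gcd = 52; 1002 mod 52 = 14. No.

No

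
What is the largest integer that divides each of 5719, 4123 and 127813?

gcd(5719, 4123): 5719 = 1·4123 + 1596; 4123 = 2·1596 + 931; 1596 = 1·931 + 665; 931 = 1·665 + 266; 665 = 2·266 + 133; 266 = 2·133 + 0 → 133
gcd(133, 127813): 127813 = 961·133 + 0 → 133

133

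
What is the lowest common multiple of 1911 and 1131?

gcd first: 1911 = 1·1131 + 780; 1131 = 1·780 + 351; 780 = 2·351 + 78; 351 = 4·78 + 39; 78 = 2·39 + 0 → gcd = 39
lcm = 1911·1131/gcd = 2161341/39 = 55419

55419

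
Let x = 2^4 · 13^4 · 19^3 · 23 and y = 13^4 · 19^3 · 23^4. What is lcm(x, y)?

877133178176944

max exponent per prime: 2^4 · 13^4 · 19^3 · 23^4 = 877133178176944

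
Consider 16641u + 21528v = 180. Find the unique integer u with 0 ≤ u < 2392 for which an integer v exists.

gcd(16641, 21528) = 9 (Euclid: 21528 = 1·16641 + 4887; 16641 = 3·4887 + 1980; 4887 = 2·1980 + 927; 1980 = 2·927 + 126; 927 = 7·126 + 45; 126 = 2·45 + 36; 45 = 1·36 + 9; 36 = 4·9 + 0), and 9 | 180.
Extended Euclid: 16641·(-511) + 21528·(395) = 9. Scale by 20: u₀ = -10220.
General solution u = u₀ + 2392t; reducing mod 2392 gives u = 1740 (and v = -1345).

1740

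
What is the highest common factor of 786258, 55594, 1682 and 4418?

786258 = 2 · 3² · 11² · 19²; 55594 = 2 · 7 · 11 · 19²; 1682 = 2 · 29²; 4418 = 2 · 47²
gcd takes min exponent of each prime: 2 = 2

2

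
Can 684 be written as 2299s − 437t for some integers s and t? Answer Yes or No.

Yes

By Bézout, 2299s − 437t = 684 has integer solutions iff gcd(2299, 437) | 684.
Euclid: 2299 = 5·437 + 114; 437 = 3·114 + 95; 114 = 1·95 + 19; 95 = 5·19 + 0. gcd = 19; 684 mod 19 = 0. Yes.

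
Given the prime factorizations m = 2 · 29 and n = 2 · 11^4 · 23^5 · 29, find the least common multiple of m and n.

max exponent per prime: 2 · 11^4 · 23^5 · 29 = 5465600876054

5465600876054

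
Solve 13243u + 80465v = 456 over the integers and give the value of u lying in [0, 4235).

237

Euclid: 80465 = 6·13243 + 1007; 13243 = 13·1007 + 152; 1007 = 6·152 + 95; 152 = 1·95 + 57; 95 = 1·57 + 38; 57 = 1·38 + 19; 38 = 2·19 + 0 → gcd = 19; 456 = 19·24.
Back-substitution yields 13243·(1598) + 80465·(-263) = 19, so one solution is u = 1598·24 = 38352, v = -263·24 = -6312.
Solutions in u differ by 80465/19 = 4235; the one in [0, 4235) is 38352 mod 4235 = 237.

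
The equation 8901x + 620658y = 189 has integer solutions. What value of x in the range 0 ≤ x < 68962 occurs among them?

10041

Euclid: 620658 = 69·8901 + 6489; 8901 = 1·6489 + 2412; 6489 = 2·2412 + 1665; 2412 = 1·1665 + 747; 1665 = 2·747 + 171; 747 = 4·171 + 63; 171 = 2·63 + 45; 63 = 1·45 + 18; 45 = 2·18 + 9; 18 = 2·9 + 0 → gcd = 9; 189 = 9·21.
Back-substitution yields 8901·(-29077) + 620658·(417) = 9, so one solution is x = -29077·21 = -610617, y = 417·21 = 8757.
Solutions in x differ by 620658/9 = 68962; the one in [0, 68962) is -610617 mod 68962 = 10041.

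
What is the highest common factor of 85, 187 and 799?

gcd(85, 187): 187 = 2·85 + 17; 85 = 5·17 + 0 → 17
gcd(17, 799): 799 = 47·17 + 0 → 17

17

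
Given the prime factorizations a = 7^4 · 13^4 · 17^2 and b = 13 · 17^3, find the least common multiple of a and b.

max exponent per prime: 7^4 · 13^4 · 17^3 = 336908783393

336908783393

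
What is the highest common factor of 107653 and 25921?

Euclid: 107653 = 4·25921 + 3969; 25921 = 6·3969 + 2107; 3969 = 1·2107 + 1862; 2107 = 1·1862 + 245; 1862 = 7·245 + 147; 245 = 1·147 + 98; 147 = 1·98 + 49; 98 = 2·49 + 0. Last nonzero remainder: 49.

49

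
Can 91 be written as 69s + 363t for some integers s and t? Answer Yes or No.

No

By Bézout, 69s + 363t = 91 has integer solutions iff gcd(69, 363) | 91.
Euclid: 363 = 5·69 + 18; 69 = 3·18 + 15; 18 = 1·15 + 3; 15 = 5·3 + 0. gcd = 3; 91 mod 3 = 1. No.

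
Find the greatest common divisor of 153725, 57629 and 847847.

153725 = 5² · 11 · 13 · 43; 57629 = 11 · 13² · 31; 847847 = 7² · 11³ · 13
gcd takes min exponent of each prime: 11 · 13 = 143

143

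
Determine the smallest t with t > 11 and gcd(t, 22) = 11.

Multiples of 11 above 11: 11·2, 11·3, … . Need the cofactor coprime to 22/11 = 2.
Checking s = 2, 3, … the first with gcd(s, 2) = 1 is s = 3, giving 33.

33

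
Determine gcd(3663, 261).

9

Euclid: 3663 = 14·261 + 9; 261 = 29·9 + 0. Last nonzero remainder: 9.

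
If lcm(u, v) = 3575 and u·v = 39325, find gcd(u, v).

From gcd × lcm = uv: gcd = 39325 / 3575 = 11.

11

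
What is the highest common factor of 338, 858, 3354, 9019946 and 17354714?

gcd(338, 858): 858 = 2·338 + 182; 338 = 1·182 + 156; 182 = 1·156 + 26; 156 = 6·26 + 0 → 26
gcd(26, 3354): 3354 = 129·26 + 0 → 26
gcd(26, 9019946): 9019946 = 346921·26 + 0 → 26
gcd(26, 17354714): 17354714 = 667489·26 + 0 → 26

26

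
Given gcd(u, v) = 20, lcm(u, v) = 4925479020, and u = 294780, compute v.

334180

u·v = gcd·lcm = 20·4925479020 = 98509580400, so v = 98509580400/294780 = 334180.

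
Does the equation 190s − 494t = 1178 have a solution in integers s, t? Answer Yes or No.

By Bézout, 190s − 494t = 1178 has integer solutions iff gcd(190, 494) | 1178.
Euclid: 494 = 2·190 + 114; 190 = 1·114 + 76; 114 = 1·76 + 38; 76 = 2·38 + 0. gcd = 38; 1178 mod 38 = 0. Yes.

Yes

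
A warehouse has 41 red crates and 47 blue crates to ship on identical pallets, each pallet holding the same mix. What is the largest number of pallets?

Euclid: 47 = 1·41 + 6; 41 = 6·6 + 5; 6 = 1·5 + 1; 5 = 5·1 + 0. Last nonzero remainder: 1.

1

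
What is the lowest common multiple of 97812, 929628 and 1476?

97812 = 2² · 3² · 11 · 13 · 19; 929628 = 2² · 3² · 7² · 17 · 31; 1476 = 2² · 3² · 41
lcm takes max exponent of each prime: 2² · 3² · 7² · 11 · 13 · 17 · 19 · 31 · 41 = 103557770316

103557770316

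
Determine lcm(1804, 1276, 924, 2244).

18676812

1804 = 2² · 11 · 41; 1276 = 2² · 11 · 29; 924 = 2² · 3 · 7 · 11; 2244 = 2² · 3 · 11 · 17
lcm takes max exponent of each prime: 2² · 3 · 7 · 11 · 17 · 29 · 41 = 18676812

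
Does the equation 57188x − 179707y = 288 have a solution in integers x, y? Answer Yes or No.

No

gcd(57188, 179707): 179707 = 3·57188 + 8143; 57188 = 7·8143 + 187; 8143 = 43·187 + 102; 187 = 1·102 + 85; 102 = 1·85 + 17; 85 = 5·17 + 0 → 17
17 does not divide 288, so a solution does not exist.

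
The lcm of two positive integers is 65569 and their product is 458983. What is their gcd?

gcd·lcm = product, so gcd = 458983/65569 = 7.

7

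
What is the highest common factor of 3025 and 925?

25

3025 = 5² · 11²
925 = 5² · 37
Common: 5² = 25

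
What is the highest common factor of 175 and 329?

Euclid: 329 = 1·175 + 154; 175 = 1·154 + 21; 154 = 7·21 + 7; 21 = 3·7 + 0. Last nonzero remainder: 7.

7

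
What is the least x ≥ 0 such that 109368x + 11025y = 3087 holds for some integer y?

Euclid: 109368 = 9·11025 + 10143; 11025 = 1·10143 + 882; 10143 = 11·882 + 441; 882 = 2·441 + 0 → gcd = 441; 3087 = 441·7.
Back-substitution yields 109368·(12) + 11025·(-119) = 441, so one solution is x = 12·7 = 84, y = -119·7 = -833.
Solutions in x differ by 11025/441 = 25; the one in [0, 25) is 84 mod 25 = 9.

9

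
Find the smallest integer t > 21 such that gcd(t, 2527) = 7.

28

Multiples of 7 above 21: 7·4, 7·5, … . Need the cofactor coprime to 2527/7 = 361.
Checking s = 4, 5, … the first with gcd(s, 361) = 1 is s = 4, giving 28.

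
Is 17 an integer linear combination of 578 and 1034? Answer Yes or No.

gcd(578, 1034): 1034 = 1·578 + 456; 578 = 1·456 + 122; 456 = 3·122 + 90; 122 = 1·90 + 32; 90 = 2·32 + 26; 32 = 1·26 + 6; 26 = 4·6 + 2; 6 = 3·2 + 0 → 2
2 does not divide 17, so a solution does not exist.

No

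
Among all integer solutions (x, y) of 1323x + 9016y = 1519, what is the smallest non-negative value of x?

gcd(1323, 9016) = 49 (Euclid: 9016 = 6·1323 + 1078; 1323 = 1·1078 + 245; 1078 = 4·245 + 98; 245 = 2·98 + 49; 98 = 2·49 + 0), and 49 | 1519.
Extended Euclid: 1323·(75) + 9016·(-11) = 49. Scale by 31: x₀ = 2325.
General solution x = x₀ + 184t; reducing mod 184 gives x = 117 (and y = -17).

117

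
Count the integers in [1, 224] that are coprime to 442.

Prime factors of 442: 2, 13, 17. Count integers ≤ 224 divisible by none of them.
By inclusion–exclusion: 224 − ⌊224/2⌋ − ⌊224/13⌋ − ⌊224/17⌋ + ⌊224/26⌋ + ⌊224/34⌋ + ⌊224/221⌋ − ⌊224/442⌋ = 97.

97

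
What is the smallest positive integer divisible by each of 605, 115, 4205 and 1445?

3382026835

605 = 5 · 11²; 115 = 5 · 23; 4205 = 5 · 29²; 1445 = 5 · 17²
lcm takes max exponent of each prime: 5 · 11² · 17² · 23 · 29² = 3382026835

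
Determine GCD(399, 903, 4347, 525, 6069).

gcd(399, 903): 903 = 2·399 + 105; 399 = 3·105 + 84; 105 = 1·84 + 21; 84 = 4·21 + 0 → 21
gcd(21, 4347): 4347 = 207·21 + 0 → 21
gcd(21, 525): 525 = 25·21 + 0 → 21
gcd(21, 6069): 6069 = 289·21 + 0 → 21

21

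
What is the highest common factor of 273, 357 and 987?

gcd(273, 357): 357 = 1·273 + 84; 273 = 3·84 + 21; 84 = 4·21 + 0 → 21
gcd(21, 987): 987 = 47·21 + 0 → 21

21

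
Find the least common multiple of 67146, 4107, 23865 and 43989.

217397597010

lcm(67146, 4107) = 67146·4107/gcd = 275768622/3 = 91922874
lcm(91922874, 23865) = 91922874·23865/gcd = 2193739388010/111 = 19763417910
lcm(19763417910, 43989) = 19763417910·43989/gcd = 869372990442990/3999 = 217397597010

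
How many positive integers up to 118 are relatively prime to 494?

51

494 = 2·13·19. Inclusion–exclusion on these primes:
118 − ⌊118/2⌋ − ⌊118/13⌋ − ⌊118/19⌋ + ⌊118/26⌋ + ⌊118/38⌋ + ⌊118/247⌋ − ⌊118/494⌋ = 51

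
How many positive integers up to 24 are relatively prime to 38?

11

Prime factors of 38: 2, 19. Count integers ≤ 24 divisible by none of them.
By inclusion–exclusion: 24 − ⌊24/2⌋ − ⌊24/19⌋ + ⌊24/38⌋ = 11.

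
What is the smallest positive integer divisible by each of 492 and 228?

9348

gcd first: 492 = 2·228 + 36; 228 = 6·36 + 12; 36 = 3·12 + 0 → gcd = 12
lcm = 492·228/gcd = 112176/12 = 9348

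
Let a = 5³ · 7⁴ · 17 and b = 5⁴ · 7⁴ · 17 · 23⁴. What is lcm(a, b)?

7138918810625

max exponent per prime: 5⁴ · 7⁴ · 17 · 23⁴ = 7138918810625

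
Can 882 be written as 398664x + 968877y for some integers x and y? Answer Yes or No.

By Bézout, 398664x + 968877y = 882 has integer solutions iff gcd(398664, 968877) | 882.
Euclid: 968877 = 2·398664 + 171549; 398664 = 2·171549 + 55566; 171549 = 3·55566 + 4851; 55566 = 11·4851 + 2205; 4851 = 2·2205 + 441; 2205 = 5·441 + 0. gcd = 441; 882 mod 441 = 0. Yes.

Yes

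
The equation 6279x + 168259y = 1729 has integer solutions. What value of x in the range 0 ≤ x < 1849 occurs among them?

697

gcd(6279, 168259) = 91 (Euclid: 168259 = 26·6279 + 5005; 6279 = 1·5005 + 1274; 5005 = 3·1274 + 1183; 1274 = 1·1183 + 91; 1183 = 13·91 + 0), and 91 | 1729.
Extended Euclid: 6279·(134) + 168259·(-5) = 91. Scale by 19: x₀ = 2546.
General solution x = x₀ + 1849t; reducing mod 1849 gives x = 697 (and y = -26).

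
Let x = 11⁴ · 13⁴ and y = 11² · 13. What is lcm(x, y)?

418161601

max exponent per prime: 11⁴ · 13⁴ = 418161601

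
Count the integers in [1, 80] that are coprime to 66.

24

Prime factors of 66: 2, 3, 11. Count integers ≤ 80 divisible by none of them.
By inclusion–exclusion: 80 − ⌊80/2⌋ − ⌊80/3⌋ − ⌊80/11⌋ + ⌊80/6⌋ + ⌊80/22⌋ + ⌊80/33⌋ − ⌊80/66⌋ = 24.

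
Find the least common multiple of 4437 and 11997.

5914521

4437 = 3² · 17 · 29; 11997 = 3² · 31 · 43
max exponents: 3² · 17 · 29 · 31 · 43 = 5914521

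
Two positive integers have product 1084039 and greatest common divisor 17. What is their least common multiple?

For any two positive integers, gcd × lcm equals their product. Hence lcm = 1084039 / 17 = 63767.

63767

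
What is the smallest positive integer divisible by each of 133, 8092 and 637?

lcm(133, 8092) = 133·8092/gcd = 1076236/7 = 153748
lcm(153748, 637) = 153748·637/gcd = 97937476/7 = 13991068

13991068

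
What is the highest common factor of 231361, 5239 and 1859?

gcd(231361, 5239): 231361 = 44·5239 + 845; 5239 = 6·845 + 169; 845 = 5·169 + 0 → 169
gcd(169, 1859): 1859 = 11·169 + 0 → 169

169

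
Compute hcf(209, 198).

11

Euclid: 209 = 1·198 + 11; 198 = 18·11 + 0. Last nonzero remainder: 11.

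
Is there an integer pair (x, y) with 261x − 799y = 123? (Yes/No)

By Bézout, 261x − 799y = 123 has integer solutions iff gcd(261, 799) | 123.
Euclid: 799 = 3·261 + 16; 261 = 16·16 + 5; 16 = 3·5 + 1; 5 = 5·1 + 0. gcd = 1; 123 mod 1 = 0. Yes.

Yes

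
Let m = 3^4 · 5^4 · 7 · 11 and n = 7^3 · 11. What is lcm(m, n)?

191008125

max exponent per prime: 3^4 · 5^4 · 7^3 · 11 = 191008125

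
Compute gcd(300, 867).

300 = 2² · 3 · 5²
867 = 3 · 17²
Common: 3 = 3

3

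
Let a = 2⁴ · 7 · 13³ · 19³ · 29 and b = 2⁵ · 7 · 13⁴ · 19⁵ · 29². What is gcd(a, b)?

48944836304

min exponent per shared prime: 2⁴ · 7 · 13³ · 19³ · 29 = 48944836304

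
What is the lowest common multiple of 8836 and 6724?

14853316

gcd first: 8836 = 1·6724 + 2112; 6724 = 3·2112 + 388; 2112 = 5·388 + 172; 388 = 2·172 + 44; 172 = 3·44 + 40; 44 = 1·40 + 4; 40 = 10·4 + 0 → gcd = 4
lcm = 8836·6724/gcd = 59413264/4 = 14853316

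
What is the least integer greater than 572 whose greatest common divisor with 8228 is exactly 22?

Multiples of 22 above 572: 22·27, 22·28, … . Need the cofactor coprime to 8228/22 = 374.
Checking s = 27, 28, … the first with gcd(s, 374) = 1 is s = 27, giving 594.

594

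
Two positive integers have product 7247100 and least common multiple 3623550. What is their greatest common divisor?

From gcd × lcm = ab: gcd = 7247100 / 3623550 = 2.

2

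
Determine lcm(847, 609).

847 = 7 · 11²; 609 = 3 · 7 · 29
max exponents: 3 · 7 · 11² · 29 = 73689

73689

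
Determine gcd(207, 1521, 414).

9

gcd(207, 1521): 1521 = 7·207 + 72; 207 = 2·72 + 63; 72 = 1·63 + 9; 63 = 7·9 + 0 → 9
gcd(9, 414): 414 = 46·9 + 0 → 9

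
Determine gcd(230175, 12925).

275

Euclid: 230175 = 17·12925 + 10450; 12925 = 1·10450 + 2475; 10450 = 4·2475 + 550; 2475 = 4·550 + 275; 550 = 2·275 + 0. Last nonzero remainder: 275.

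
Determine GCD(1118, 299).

Euclid: 1118 = 3·299 + 221; 299 = 1·221 + 78; 221 = 2·78 + 65; 78 = 1·65 + 13; 65 = 5·13 + 0. Last nonzero remainder: 13.

13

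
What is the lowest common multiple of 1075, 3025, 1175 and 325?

lcm(1075, 3025) = 1075·3025/gcd = 3251875/25 = 130075
lcm(130075, 1175) = 130075·1175/gcd = 152838125/25 = 6113525
lcm(6113525, 325) = 6113525·325/gcd = 1986895625/25 = 79475825

79475825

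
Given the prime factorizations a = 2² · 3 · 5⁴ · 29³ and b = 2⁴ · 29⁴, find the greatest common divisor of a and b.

min exponent per shared prime: 2² · 29³ = 97556

97556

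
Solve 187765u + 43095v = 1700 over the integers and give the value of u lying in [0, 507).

227

Euclid: 187765 = 4·43095 + 15385; 43095 = 2·15385 + 12325; 15385 = 1·12325 + 3060; 12325 = 4·3060 + 85; 3060 = 36·85 + 0 → gcd = 85; 1700 = 85·20.
Back-substitution yields 187765·(-14) + 43095·(61) = 85, so one solution is u = -14·20 = -280, v = 61·20 = 1220.
Solutions in u differ by 43095/85 = 507; the one in [0, 507) is -280 mod 507 = 227.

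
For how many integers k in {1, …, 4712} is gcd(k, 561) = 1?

2688

Prime factors of 561: 3, 11, 17. Count integers ≤ 4712 divisible by none of them.
By inclusion–exclusion: 4712 − ⌊4712/3⌋ − ⌊4712/11⌋ − ⌊4712/17⌋ + ⌊4712/33⌋ + ⌊4712/51⌋ + ⌊4712/187⌋ − ⌊4712/561⌋ = 2688.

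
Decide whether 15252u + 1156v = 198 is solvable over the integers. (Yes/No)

gcd(15252, 1156): 15252 = 13·1156 + 224; 1156 = 5·224 + 36; 224 = 6·36 + 8; 36 = 4·8 + 4; 8 = 2·4 + 0 → 4
4 does not divide 198, so a solution does not exist.

No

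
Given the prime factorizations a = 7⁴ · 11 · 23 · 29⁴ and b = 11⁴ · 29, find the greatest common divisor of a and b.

319

min exponent per shared prime: 11 · 29 = 319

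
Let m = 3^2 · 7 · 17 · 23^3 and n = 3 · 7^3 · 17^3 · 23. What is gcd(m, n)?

min exponent per shared prime: 3 · 7 · 17 · 23 = 8211

8211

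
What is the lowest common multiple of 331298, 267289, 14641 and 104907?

76774853742774

lcm(331298, 267289) = 331298·267289/gcd = 88552311122/121 = 731837282
lcm(731837282, 14641) = 731837282·14641/gcd = 10714829645762/121 = 88552311122
lcm(88552311122, 104907) = 88552311122·104907/gcd = 9289757302875654/121 = 76774853742774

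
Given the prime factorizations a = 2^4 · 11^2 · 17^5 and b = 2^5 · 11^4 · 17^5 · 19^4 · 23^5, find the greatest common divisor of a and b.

2748843152

min exponent per shared prime: 2^4 · 11^2 · 17^5 = 2748843152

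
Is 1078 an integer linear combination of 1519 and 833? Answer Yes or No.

By Bézout, 1519m + 833n = 1078 has integer solutions iff gcd(1519, 833) | 1078.
Euclid: 1519 = 1·833 + 686; 833 = 1·686 + 147; 686 = 4·147 + 98; 147 = 1·98 + 49; 98 = 2·49 + 0. gcd = 49; 1078 mod 49 = 0. Yes.

Yes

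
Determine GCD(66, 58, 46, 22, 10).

2

66 = 2 · 3 · 11; 58 = 2 · 29; 46 = 2 · 23; 22 = 2 · 11; 10 = 2 · 5
gcd takes min exponent of each prime: 2 = 2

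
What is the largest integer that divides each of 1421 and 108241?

49

1421 = 7² · 29
108241 = 7² · 47²
Common: 7² = 49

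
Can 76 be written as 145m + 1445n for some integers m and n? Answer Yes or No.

gcd(145, 1445): 1445 = 9·145 + 140; 145 = 1·140 + 5; 140 = 28·5 + 0 → 5
5 does not divide 76, so a solution does not exist.

No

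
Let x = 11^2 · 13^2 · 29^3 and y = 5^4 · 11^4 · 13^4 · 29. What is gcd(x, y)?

min exponent per shared prime: 11^2 · 13^2 · 29 = 593021

593021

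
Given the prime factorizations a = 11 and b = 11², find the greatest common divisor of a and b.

min exponent per shared prime: 11 = 11

11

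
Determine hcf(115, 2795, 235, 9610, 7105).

5

115 = 5 · 23; 2795 = 5 · 13 · 43; 235 = 5 · 47; 9610 = 2 · 5 · 31²; 7105 = 5 · 7² · 29
gcd takes min exponent of each prime: 5 = 5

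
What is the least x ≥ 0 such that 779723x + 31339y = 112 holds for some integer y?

735

Reduce mod 31339: 779723x ≡ 112 (mod 31339). With g = gcd(779723, 31339) = 7 dividing 112, divide through: 111389x ≡ 16 (mod 4477).
Since gcd(111389, 4477) = 1, x ≡ 16·(111389)⁻¹ ≡ 735 (mod 4477). Smallest non-negative: 735.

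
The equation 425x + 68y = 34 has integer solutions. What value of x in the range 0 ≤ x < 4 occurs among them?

Euclid: 425 = 6·68 + 17; 68 = 4·17 + 0 → gcd = 17; 34 = 17·2.
Back-substitution yields 425·(1) + 68·(-6) = 17, so one solution is x = 1·2 = 2, y = -6·2 = -12.
Solutions in x differ by 68/17 = 4; the one in [0, 4) is 2 mod 4 = 2.

2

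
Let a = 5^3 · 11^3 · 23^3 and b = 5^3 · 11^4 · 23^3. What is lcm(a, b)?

22267130875

max exponent per prime: 5^3 · 11^4 · 23^3 = 22267130875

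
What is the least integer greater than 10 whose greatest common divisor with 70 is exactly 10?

20

gcd(a, 70) = 10 forces 10 | a; write a = 10s. Then gcd(10s, 10·7) = 10·gcd(s, 7), so need gcd(s, 7) = 1.
10s > 10 gives s ≥ 2. The least s ≥ 2 coprime to 7 is 2, so a = 10·2 = 20.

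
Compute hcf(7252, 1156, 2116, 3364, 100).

7252 = 2² · 7² · 37; 1156 = 2² · 17²; 2116 = 2² · 23²; 3364 = 2² · 29²; 100 = 2² · 5²
gcd takes min exponent of each prime: 2² = 4

4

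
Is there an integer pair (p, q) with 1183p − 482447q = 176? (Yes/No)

No

By Bézout, 1183p − 482447q = 176 has integer solutions iff gcd(1183, 482447) | 176.
Euclid: 482447 = 407·1183 + 966; 1183 = 1·966 + 217; 966 = 4·217 + 98; 217 = 2·98 + 21; 98 = 4·21 + 14; 21 = 1·14 + 7; 14 = 2·7 + 0. gcd = 7; 176 mod 7 = 1. No.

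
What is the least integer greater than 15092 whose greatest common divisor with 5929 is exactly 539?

15631

Multiples of 539 above 15092: 539·29, 539·30, … . Need the cofactor coprime to 5929/539 = 11.
Checking s = 29, 30, … the first with gcd(s, 11) = 1 is s = 29, giving 15631.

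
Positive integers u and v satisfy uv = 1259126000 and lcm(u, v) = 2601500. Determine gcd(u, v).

484

From gcd × lcm = uv: gcd = 1259126000 / 2601500 = 484.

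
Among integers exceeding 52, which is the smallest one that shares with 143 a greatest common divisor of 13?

65

Multiples of 13 above 52: 13·5, 13·6, … . Need the cofactor coprime to 143/13 = 11.
Checking s = 5, 6, … the first with gcd(s, 11) = 1 is s = 5, giving 65.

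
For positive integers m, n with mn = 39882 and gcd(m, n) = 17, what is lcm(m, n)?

Since gcd(m,n)·lcm(m,n) = mn, lcm = 39882/17 = 2346.

2346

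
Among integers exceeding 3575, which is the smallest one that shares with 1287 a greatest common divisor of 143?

gcd(m, 1287) = 143 forces 143 | m; write m = 143s. Then gcd(143s, 143·9) = 143·gcd(s, 9), so need gcd(s, 9) = 1.
143s > 3575 gives s ≥ 26. The least s ≥ 26 coprime to 9 is 26, so m = 143·26 = 3718.

3718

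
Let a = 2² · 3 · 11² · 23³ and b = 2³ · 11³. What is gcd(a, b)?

484

min exponent per shared prime: 2² · 11² = 484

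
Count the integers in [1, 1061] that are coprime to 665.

665 = 5·7·19. Inclusion–exclusion on these primes:
1061 − ⌊1061/5⌋ − ⌊1061/7⌋ − ⌊1061/19⌋ + ⌊1061/35⌋ + ⌊1061/95⌋ + ⌊1061/133⌋ − ⌊1061/665⌋ = 690

690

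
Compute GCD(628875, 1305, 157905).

45

gcd(628875, 1305): 628875 = 481·1305 + 1170; 1305 = 1·1170 + 135; 1170 = 8·135 + 90; 135 = 1·90 + 45; 90 = 2·45 + 0 → 45
gcd(45, 157905): 157905 = 3509·45 + 0 → 45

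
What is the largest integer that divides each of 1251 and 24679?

Euclid: 24679 = 19·1251 + 910; 1251 = 1·910 + 341; 910 = 2·341 + 228; 341 = 1·228 + 113; 228 = 2·113 + 2; 113 = 56·2 + 1; 2 = 2·1 + 0. Last nonzero remainder: 1.

1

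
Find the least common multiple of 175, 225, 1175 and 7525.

lcm(175, 225) = 175·225/gcd = 39375/25 = 1575
lcm(1575, 1175) = 1575·1175/gcd = 1850625/25 = 74025
lcm(74025, 7525) = 74025·7525/gcd = 557038125/175 = 3183075

3183075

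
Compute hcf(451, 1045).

11

451 = 11 · 41
1045 = 5 · 11 · 19
Common: 11 = 11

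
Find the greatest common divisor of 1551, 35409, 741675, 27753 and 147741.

33

1551 = 3 · 11 · 47; 35409 = 3 · 11 · 29 · 37; 741675 = 3 · 5² · 11 · 29 · 31; 27753 = 3 · 11 · 29²; 147741 = 3 · 11³ · 37
gcd takes min exponent of each prime: 3 · 11 = 33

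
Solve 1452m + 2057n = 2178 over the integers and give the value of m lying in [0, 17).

Reduce mod 2057: 1452m ≡ 2178 (mod 2057). With g = gcd(1452, 2057) = 121 dividing 2178, divide through: 12m ≡ 18 (mod 17).
Since gcd(12, 17) = 1, m ≡ 18·(12)⁻¹ ≡ 10 (mod 17). Smallest non-negative: 10.

10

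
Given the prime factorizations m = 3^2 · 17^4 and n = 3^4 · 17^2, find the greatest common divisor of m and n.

min exponent per shared prime: 3^2 · 17^2 = 2601

2601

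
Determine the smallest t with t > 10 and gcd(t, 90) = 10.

Multiples of 10 above 10: 10·2, 10·3, … . Need the cofactor coprime to 90/10 = 9.
Checking s = 2, 3, … the first with gcd(s, 9) = 1 is s = 2, giving 20.

20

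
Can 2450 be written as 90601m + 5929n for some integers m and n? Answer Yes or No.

Yes

By Bézout, 90601m + 5929n = 2450 has integer solutions iff gcd(90601, 5929) | 2450.
Euclid: 90601 = 15·5929 + 1666; 5929 = 3·1666 + 931; 1666 = 1·931 + 735; 931 = 1·735 + 196; 735 = 3·196 + 147; 196 = 1·147 + 49; 147 = 3·49 + 0. gcd = 49; 2450 mod 49 = 0. Yes.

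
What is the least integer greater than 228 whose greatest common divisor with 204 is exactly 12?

240

Multiples of 12 above 228: 12·20, 12·21, … . Need the cofactor coprime to 204/12 = 17.
Checking s = 20, 21, … the first with gcd(s, 17) = 1 is s = 20, giving 240.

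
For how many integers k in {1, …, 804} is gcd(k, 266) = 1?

Prime factors of 266: 2, 7, 19. Count integers ≤ 804 divisible by none of them.
By inclusion–exclusion: 804 − ⌊804/2⌋ − ⌊804/7⌋ − ⌊804/19⌋ + ⌊804/14⌋ + ⌊804/38⌋ + ⌊804/133⌋ − ⌊804/266⌋ = 327.

327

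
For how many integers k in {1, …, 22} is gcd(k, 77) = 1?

Prime factors of 77: 7, 11. Count integers ≤ 22 divisible by none of them.
By inclusion–exclusion: 22 − ⌊22/7⌋ − ⌊22/11⌋ + ⌊22/77⌋ = 17.

17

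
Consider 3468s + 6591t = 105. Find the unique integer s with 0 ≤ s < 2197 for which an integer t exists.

gcd(3468, 6591) = 3 (Euclid: 6591 = 1·3468 + 3123; 3468 = 1·3123 + 345; 3123 = 9·345 + 18; 345 = 19·18 + 3; 18 = 6·3 + 0), and 3 | 105.
Extended Euclid: 3468·(363) + 6591·(-191) = 3. Scale by 35: s₀ = 12705.
General solution s = s₀ + 2197k; reducing mod 2197 gives s = 1720 (and t = -905).

1720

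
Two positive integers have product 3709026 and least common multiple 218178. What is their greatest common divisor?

17

gcd·lcm = product, so gcd = 3709026/218178 = 17.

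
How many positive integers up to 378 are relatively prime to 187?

324

187 = 11·17. Inclusion–exclusion on these primes:
378 − ⌊378/11⌋ − ⌊378/17⌋ + ⌊378/187⌋ = 324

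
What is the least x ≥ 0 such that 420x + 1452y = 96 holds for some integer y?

gcd(420, 1452) = 12 (Euclid: 1452 = 3·420 + 192; 420 = 2·192 + 36; 192 = 5·36 + 12; 36 = 3·12 + 0), and 12 | 96.
Extended Euclid: 420·(-38) + 1452·(11) = 12. Scale by 8: x₀ = -304.
General solution x = x₀ + 121t; reducing mod 121 gives x = 59 (and y = -17).

59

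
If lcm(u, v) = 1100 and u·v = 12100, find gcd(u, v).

From gcd × lcm = uv: gcd = 12100 / 1100 = 11.

11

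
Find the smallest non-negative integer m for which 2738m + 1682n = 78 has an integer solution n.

gcd(2738, 1682) = 2 (Euclid: 2738 = 1·1682 + 1056; 1682 = 1·1056 + 626; 1056 = 1·626 + 430; 626 = 1·430 + 196; 430 = 2·196 + 38; 196 = 5·38 + 6; 38 = 6·6 + 2; 6 = 3·2 + 0), and 2 | 78.
Extended Euclid: 2738·(266) + 1682·(-433) = 2. Scale by 39: m₀ = 10374.
General solution m = m₀ + 841t; reducing mod 841 gives m = 282 (and n = -459).

282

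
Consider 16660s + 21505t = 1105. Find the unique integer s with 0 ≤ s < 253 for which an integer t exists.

164

Euclid: 21505 = 1·16660 + 4845; 16660 = 3·4845 + 2125; 4845 = 2·2125 + 595; 2125 = 3·595 + 340; 595 = 1·340 + 255; 340 = 1·255 + 85; 255 = 3·85 + 0 → gcd = 85; 1105 = 85·13.
Back-substitution yields 16660·(71) + 21505·(-55) = 85, so one solution is s = 71·13 = 923, t = -55·13 = -715.
Solutions in s differ by 21505/85 = 253; the one in [0, 253) is 923 mod 253 = 164.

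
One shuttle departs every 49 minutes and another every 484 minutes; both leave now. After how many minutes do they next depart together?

gcd first: 484 = 9·49 + 43; 49 = 1·43 + 6; 43 = 7·6 + 1; 6 = 6·1 + 0 → gcd = 1
lcm = 49·484/gcd = 23716/1 = 23716

23716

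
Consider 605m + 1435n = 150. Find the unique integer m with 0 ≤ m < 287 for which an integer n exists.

190

gcd(605, 1435) = 5 (Euclid: 1435 = 2·605 + 225; 605 = 2·225 + 155; 225 = 1·155 + 70; 155 = 2·70 + 15; 70 = 4·15 + 10; 15 = 1·10 + 5; 10 = 2·5 + 0), and 5 | 150.
Extended Euclid: 605·(102) + 1435·(-43) = 5. Scale by 30: m₀ = 3060.
General solution m = m₀ + 287t; reducing mod 287 gives m = 190 (and n = -80).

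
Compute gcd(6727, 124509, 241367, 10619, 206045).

7

gcd(6727, 124509): 124509 = 18·6727 + 3423; 6727 = 1·3423 + 3304; 3423 = 1·3304 + 119; 3304 = 27·119 + 91; 119 = 1·91 + 28; 91 = 3·28 + 7; 28 = 4·7 + 0 → 7
gcd(7, 241367): 241367 = 34481·7 + 0 → 7
gcd(7, 10619): 10619 = 1517·7 + 0 → 7
gcd(7, 206045): 206045 = 29435·7 + 0 → 7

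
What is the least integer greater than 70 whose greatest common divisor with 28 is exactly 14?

98

gcd(t, 28) = 14 forces 14 | t; write t = 14s. Then gcd(14s, 14·2) = 14·gcd(s, 2), so need gcd(s, 2) = 1.
14s > 70 gives s ≥ 6. The least s ≥ 6 coprime to 2 is 7, so t = 14·7 = 98.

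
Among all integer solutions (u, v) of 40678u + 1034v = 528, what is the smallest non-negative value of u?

25

Reduce mod 1034: 40678u ≡ 528 (mod 1034). With g = gcd(40678, 1034) = 22 dividing 528, divide through: 1849u ≡ 24 (mod 47).
Since gcd(1849, 47) = 1, u ≡ 24·(1849)⁻¹ ≡ 25 (mod 47). Smallest non-negative: 25.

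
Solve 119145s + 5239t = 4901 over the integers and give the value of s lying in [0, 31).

8

Reduce mod 5239: 119145s ≡ 4901 (mod 5239). With g = gcd(119145, 5239) = 169 dividing 4901, divide through: 705s ≡ 29 (mod 31).
Since gcd(705, 31) = 1, s ≡ 29·(705)⁻¹ ≡ 8 (mod 31). Smallest non-negative: 8.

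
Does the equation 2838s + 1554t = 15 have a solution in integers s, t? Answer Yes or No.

gcd(2838, 1554): 2838 = 1·1554 + 1284; 1554 = 1·1284 + 270; 1284 = 4·270 + 204; 270 = 1·204 + 66; 204 = 3·66 + 6; 66 = 11·6 + 0 → 6
6 does not divide 15, so a solution does not exist.

No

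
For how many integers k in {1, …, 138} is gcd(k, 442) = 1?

60

Prime factors of 442: 2, 13, 17. Count integers ≤ 138 divisible by none of them.
By inclusion–exclusion: 138 − ⌊138/2⌋ − ⌊138/13⌋ − ⌊138/17⌋ + ⌊138/26⌋ + ⌊138/34⌋ + ⌊138/221⌋ − ⌊138/442⌋ = 60.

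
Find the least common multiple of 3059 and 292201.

3059 = 7 · 19 · 23; 292201 = 7 · 13³ · 19
max exponents: 7 · 13³ · 19 · 23 = 6720623

6720623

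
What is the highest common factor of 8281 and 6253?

169

8281 = 7² · 13²
6253 = 13² · 37
Common: 13² = 169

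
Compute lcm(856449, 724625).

56418577875

gcd first: 856449 = 1·724625 + 131824; 724625 = 5·131824 + 65505; 131824 = 2·65505 + 814; 65505 = 80·814 + 385; 814 = 2·385 + 44; 385 = 8·44 + 33; 44 = 1·33 + 11; 33 = 3·11 + 0 → gcd = 11
lcm = 856449·724625/gcd = 620604356625/11 = 56418577875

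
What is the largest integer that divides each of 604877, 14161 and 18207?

gcd(604877, 14161): 604877 = 42·14161 + 10115; 14161 = 1·10115 + 4046; 10115 = 2·4046 + 2023; 4046 = 2·2023 + 0 → 2023
gcd(2023, 18207): 18207 = 9·2023 + 0 → 2023

2023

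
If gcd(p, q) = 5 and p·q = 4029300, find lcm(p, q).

805860

gcd·lcm = product, so lcm = 4029300/5 = 805860.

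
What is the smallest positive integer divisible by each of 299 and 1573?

299 = 13 · 23; 1573 = 11² · 13
max exponents: 11² · 13 · 23 = 36179

36179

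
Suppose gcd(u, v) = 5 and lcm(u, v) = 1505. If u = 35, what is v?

Using uv = gcd(u,v)·lcm(u,v) = 5·1505 = 7525, we get v = 7525/35 = 215.

215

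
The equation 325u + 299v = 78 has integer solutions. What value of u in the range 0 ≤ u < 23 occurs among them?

Euclid: 325 = 1·299 + 26; 299 = 11·26 + 13; 26 = 2·13 + 0 → gcd = 13; 78 = 13·6.
Back-substitution yields 325·(-11) + 299·(12) = 13, so one solution is u = -11·6 = -66, v = 12·6 = 72.
Solutions in u differ by 299/13 = 23; the one in [0, 23) is -66 mod 23 = 3.

3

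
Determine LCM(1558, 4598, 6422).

1558 = 2 · 19 · 41; 4598 = 2 · 11² · 19; 6422 = 2 · 13² · 19
lcm takes max exponent of each prime: 2 · 11² · 13² · 19 · 41 = 31859542

31859542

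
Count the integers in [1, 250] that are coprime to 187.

215

Prime factors of 187: 11, 17. Count integers ≤ 250 divisible by none of them.
By inclusion–exclusion: 250 − ⌊250/11⌋ − ⌊250/17⌋ + ⌊250/187⌋ = 215.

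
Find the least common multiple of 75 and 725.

2175

gcd first: 725 = 9·75 + 50; 75 = 1·50 + 25; 50 = 2·25 + 0 → gcd = 25
lcm = 75·725/gcd = 54375/25 = 2175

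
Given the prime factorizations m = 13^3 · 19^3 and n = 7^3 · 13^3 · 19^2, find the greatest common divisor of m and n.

793117

min exponent per shared prime: 13^3 · 19^2 = 793117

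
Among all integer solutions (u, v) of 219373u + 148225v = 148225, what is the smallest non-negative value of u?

0

gcd(219373, 148225) = 5929 (Euclid: 219373 = 1·148225 + 71148; 148225 = 2·71148 + 5929; 71148 = 12·5929 + 0), and 5929 | 148225.
Extended Euclid: 219373·(-2) + 148225·(3) = 5929. Scale by 25: u₀ = -50.
General solution u = u₀ + 25t; reducing mod 25 gives u = 0 (and v = 1).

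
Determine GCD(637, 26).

Euclid: 637 = 24·26 + 13; 26 = 2·13 + 0. Last nonzero remainder: 13.

13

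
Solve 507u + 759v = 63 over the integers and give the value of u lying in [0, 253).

Euclid: 759 = 1·507 + 252; 507 = 2·252 + 3; 252 = 84·3 + 0 → gcd = 3; 63 = 3·21.
Back-substitution yields 507·(3) + 759·(-2) = 3, so one solution is u = 3·21 = 63, v = -2·21 = -42.
Solutions in u differ by 759/3 = 253; the one in [0, 253) is 63 mod 253 = 63.

63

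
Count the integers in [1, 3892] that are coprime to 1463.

1463 = 7·11·19. Inclusion–exclusion on these primes:
3892 − ⌊3892/7⌋ − ⌊3892/11⌋ − ⌊3892/19⌋ + ⌊3892/77⌋ + ⌊3892/133⌋ + ⌊3892/209⌋ − ⌊3892/1463⌋ = 2874

2874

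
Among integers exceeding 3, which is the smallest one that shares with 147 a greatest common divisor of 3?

6

gcd(a, 147) = 3 forces 3 | a; write a = 3s. Then gcd(3s, 3·49) = 3·gcd(s, 49), so need gcd(s, 49) = 1.
3s > 3 gives s ≥ 2. The least s ≥ 2 coprime to 49 is 2, so a = 3·2 = 6.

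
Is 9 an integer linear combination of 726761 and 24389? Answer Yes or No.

Yes

gcd(726761, 24389): 726761 = 29·24389 + 19480; 24389 = 1·19480 + 4909; 19480 = 3·4909 + 4753; 4909 = 1·4753 + 156; 4753 = 30·156 + 73; 156 = 2·73 + 10; 73 = 7·10 + 3; 10 = 3·3 + 1; 3 = 3·1 + 0 → 1
1 divides 9, so a solution exists.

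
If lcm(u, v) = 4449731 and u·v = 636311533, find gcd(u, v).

143

gcd·lcm = product, so gcd = 636311533/4449731 = 143.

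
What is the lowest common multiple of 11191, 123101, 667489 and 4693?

2958978737

lcm(11191, 123101) = 11191·123101/gcd = 1377623291/11191 = 123101
lcm(123101, 667489) = 123101·667489/gcd = 82168563389/361 = 227613749
lcm(227613749, 4693) = 227613749·4693/gcd = 1068191324057/361 = 2958978737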